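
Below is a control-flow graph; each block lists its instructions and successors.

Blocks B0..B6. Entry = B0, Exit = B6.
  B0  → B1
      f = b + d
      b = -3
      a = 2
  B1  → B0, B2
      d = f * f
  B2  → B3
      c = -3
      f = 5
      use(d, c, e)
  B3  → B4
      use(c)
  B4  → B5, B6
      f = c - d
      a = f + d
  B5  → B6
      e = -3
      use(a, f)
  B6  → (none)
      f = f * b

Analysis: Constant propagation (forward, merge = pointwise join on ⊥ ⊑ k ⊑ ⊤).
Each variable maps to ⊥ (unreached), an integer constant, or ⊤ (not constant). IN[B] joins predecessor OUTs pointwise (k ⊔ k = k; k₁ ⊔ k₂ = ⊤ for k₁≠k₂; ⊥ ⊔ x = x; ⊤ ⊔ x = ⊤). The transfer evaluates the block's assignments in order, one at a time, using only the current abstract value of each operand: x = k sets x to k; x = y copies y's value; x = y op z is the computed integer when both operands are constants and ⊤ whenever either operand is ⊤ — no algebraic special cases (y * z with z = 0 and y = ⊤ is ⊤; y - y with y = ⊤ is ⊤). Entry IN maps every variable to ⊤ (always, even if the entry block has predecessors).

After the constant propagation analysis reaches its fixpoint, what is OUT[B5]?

Per-block solution:
  B0:  IN=(all ⊤)  OUT={a:2, b:-3; rest ⊤}
  B1:  IN={a:2, b:-3; rest ⊤}  OUT={a:2, b:-3; rest ⊤}
  B2:  IN={a:2, b:-3; rest ⊤}  OUT={a:2, b:-3, c:-3, f:5; rest ⊤}
  B3:  IN={a:2, b:-3, c:-3, f:5; rest ⊤}  OUT={a:2, b:-3, c:-3, f:5; rest ⊤}
  B4:  IN={a:2, b:-3, c:-3, f:5; rest ⊤}  OUT={b:-3, c:-3; rest ⊤}
  B5:  IN={b:-3, c:-3; rest ⊤}  OUT={b:-3, c:-3, e:-3; rest ⊤}
  B6:  IN={b:-3, c:-3; rest ⊤}  OUT={b:-3, c:-3; rest ⊤}

Merge at B5: IN[B5] = OUT[B4] = {a: ⊤, b: -3, c: -3, d: ⊤, e: ⊤, f: ⊤}
Applying B5's transfer function to that IN value gives OUT[B5] (row B5 above).

Answer: {a: ⊤, b: -3, c: -3, d: ⊤, e: -3, f: ⊤}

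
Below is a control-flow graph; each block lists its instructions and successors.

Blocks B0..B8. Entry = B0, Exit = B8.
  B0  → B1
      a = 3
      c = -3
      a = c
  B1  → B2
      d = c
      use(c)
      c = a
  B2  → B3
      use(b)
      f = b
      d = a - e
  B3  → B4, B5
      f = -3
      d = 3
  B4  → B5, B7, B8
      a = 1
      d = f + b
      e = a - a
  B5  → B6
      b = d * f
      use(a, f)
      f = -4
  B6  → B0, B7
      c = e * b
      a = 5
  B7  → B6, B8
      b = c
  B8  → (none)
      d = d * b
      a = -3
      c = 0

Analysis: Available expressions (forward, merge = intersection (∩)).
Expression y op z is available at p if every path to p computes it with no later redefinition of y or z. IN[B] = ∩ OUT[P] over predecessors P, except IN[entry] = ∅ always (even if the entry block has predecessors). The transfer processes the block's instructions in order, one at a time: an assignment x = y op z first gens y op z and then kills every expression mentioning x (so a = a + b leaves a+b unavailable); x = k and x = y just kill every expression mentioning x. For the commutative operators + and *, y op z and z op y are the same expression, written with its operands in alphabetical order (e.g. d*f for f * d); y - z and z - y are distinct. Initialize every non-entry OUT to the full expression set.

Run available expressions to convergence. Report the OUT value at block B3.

Answer: {a-e}

Trace:
Fixpoint table:
  B0: | IN={} | OUT={}
  B1: | IN={} | OUT={}
  B2: | IN={} | OUT={a-e}
  B3: | IN={a-e} | OUT={a-e}
  B4: | IN={a-e} | OUT={a-a, b+f}
  B5: | IN={} | OUT={}
  B6: | IN={} | OUT={b*e}
  B7: | IN={} | OUT={}
  B8: | IN={} | OUT={}

Merge at B3: IN[B3] = OUT[B2] = {a-e}
Applying B3's transfer function to that IN value gives OUT[B3] (row B3 above).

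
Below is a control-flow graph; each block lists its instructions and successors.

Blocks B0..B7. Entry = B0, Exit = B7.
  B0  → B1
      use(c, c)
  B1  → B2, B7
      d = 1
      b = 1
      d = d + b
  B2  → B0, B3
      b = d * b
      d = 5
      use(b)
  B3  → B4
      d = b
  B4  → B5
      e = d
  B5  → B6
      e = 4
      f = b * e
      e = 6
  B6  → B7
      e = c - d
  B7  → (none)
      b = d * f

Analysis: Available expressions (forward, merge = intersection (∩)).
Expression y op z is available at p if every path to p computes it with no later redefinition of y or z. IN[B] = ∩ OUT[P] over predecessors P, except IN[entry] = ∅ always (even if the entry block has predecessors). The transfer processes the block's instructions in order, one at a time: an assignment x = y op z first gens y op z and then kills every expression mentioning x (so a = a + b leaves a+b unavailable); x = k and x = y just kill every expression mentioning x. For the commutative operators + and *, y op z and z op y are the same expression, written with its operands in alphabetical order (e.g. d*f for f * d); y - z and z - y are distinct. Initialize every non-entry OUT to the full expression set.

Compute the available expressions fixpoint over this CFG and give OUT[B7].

Fixpoint table:
  B0:  IN={}  OUT={}
  B1:  IN={}  OUT={}
  B2:  IN={}  OUT={}
  B3:  IN={}  OUT={}
  B4:  IN={}  OUT={}
  B5:  IN={}  OUT={}
  B6:  IN={}  OUT={c-d}
  B7:  IN={}  OUT={d*f}

Merge at B7: IN[B7] = OUT[B1] ∩ OUT[B6] = {}
Applying B7's transfer function to that IN value gives OUT[B7] (row B7 above).

Answer: {d*f}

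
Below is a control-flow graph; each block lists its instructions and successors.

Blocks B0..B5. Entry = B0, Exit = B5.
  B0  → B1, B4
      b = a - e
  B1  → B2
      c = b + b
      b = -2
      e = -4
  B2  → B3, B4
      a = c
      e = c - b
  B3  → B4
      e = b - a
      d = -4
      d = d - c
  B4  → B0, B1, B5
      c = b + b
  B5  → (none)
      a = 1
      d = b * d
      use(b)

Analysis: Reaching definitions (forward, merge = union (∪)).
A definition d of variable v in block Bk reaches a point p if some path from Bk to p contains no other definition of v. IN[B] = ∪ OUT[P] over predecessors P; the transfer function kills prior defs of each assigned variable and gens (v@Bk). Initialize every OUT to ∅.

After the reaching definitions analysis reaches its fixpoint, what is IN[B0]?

Answer: {a@B2, b@B0, b@B1, c@B4, d@B3, e@B2, e@B3}

Derivation:
Converged values:
  B0: | IN={a@B2, b@B0, b@B1, c@B4, d@B3, e@B2, e@B3} | OUT={a@B2, b@B0, c@B4, d@B3, e@B2, e@B3}
  B1: | IN={a@B2, b@B0, b@B1, c@B4, d@B3, e@B2, e@B3} | OUT={a@B2, b@B1, c@B1, d@B3, e@B1}
  B2: | IN={a@B2, b@B1, c@B1, d@B3, e@B1} | OUT={a@B2, b@B1, c@B1, d@B3, e@B2}
  B3: | IN={a@B2, b@B1, c@B1, d@B3, e@B2} | OUT={a@B2, b@B1, c@B1, d@B3, e@B3}
  B4: | IN={a@B2, b@B0, b@B1, c@B1, c@B4, d@B3, e@B2, e@B3} | OUT={a@B2, b@B0, b@B1, c@B4, d@B3, e@B2, e@B3}
  B5: | IN={a@B2, b@B0, b@B1, c@B4, d@B3, e@B2, e@B3} | OUT={a@B5, b@B0, b@B1, c@B4, d@B5, e@B2, e@B3}

Merge at B0 (entry node, so the boundary value {} is joined with the incoming edge(s)): IN[B0] = {} ⊔ OUT[B4] = {a@B2, b@B0, b@B1, c@B4, d@B3, e@B2, e@B3}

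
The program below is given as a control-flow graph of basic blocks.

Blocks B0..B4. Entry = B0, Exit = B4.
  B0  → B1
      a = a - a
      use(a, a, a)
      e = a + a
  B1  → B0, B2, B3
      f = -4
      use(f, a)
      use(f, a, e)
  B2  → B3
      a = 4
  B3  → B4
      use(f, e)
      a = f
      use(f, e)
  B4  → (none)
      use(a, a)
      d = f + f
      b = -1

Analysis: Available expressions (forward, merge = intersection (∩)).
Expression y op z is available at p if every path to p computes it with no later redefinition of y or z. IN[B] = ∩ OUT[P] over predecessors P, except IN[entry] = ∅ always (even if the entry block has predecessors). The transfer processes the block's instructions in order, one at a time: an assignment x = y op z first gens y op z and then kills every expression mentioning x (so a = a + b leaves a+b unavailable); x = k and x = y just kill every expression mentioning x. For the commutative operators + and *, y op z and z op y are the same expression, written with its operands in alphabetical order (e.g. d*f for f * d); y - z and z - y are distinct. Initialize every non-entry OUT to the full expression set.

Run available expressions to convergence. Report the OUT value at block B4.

Answer: {f+f}

Trace:
Converged values:
  B0: | IN={} | OUT={a+a}
  B1: | IN={a+a} | OUT={a+a}
  B2: | IN={a+a} | OUT={}
  B3: | IN={} | OUT={}
  B4: | IN={} | OUT={f+f}

Merge at B4: IN[B4] = OUT[B3] = {}
Applying B4's transfer function to that IN value gives OUT[B4] (row B4 above).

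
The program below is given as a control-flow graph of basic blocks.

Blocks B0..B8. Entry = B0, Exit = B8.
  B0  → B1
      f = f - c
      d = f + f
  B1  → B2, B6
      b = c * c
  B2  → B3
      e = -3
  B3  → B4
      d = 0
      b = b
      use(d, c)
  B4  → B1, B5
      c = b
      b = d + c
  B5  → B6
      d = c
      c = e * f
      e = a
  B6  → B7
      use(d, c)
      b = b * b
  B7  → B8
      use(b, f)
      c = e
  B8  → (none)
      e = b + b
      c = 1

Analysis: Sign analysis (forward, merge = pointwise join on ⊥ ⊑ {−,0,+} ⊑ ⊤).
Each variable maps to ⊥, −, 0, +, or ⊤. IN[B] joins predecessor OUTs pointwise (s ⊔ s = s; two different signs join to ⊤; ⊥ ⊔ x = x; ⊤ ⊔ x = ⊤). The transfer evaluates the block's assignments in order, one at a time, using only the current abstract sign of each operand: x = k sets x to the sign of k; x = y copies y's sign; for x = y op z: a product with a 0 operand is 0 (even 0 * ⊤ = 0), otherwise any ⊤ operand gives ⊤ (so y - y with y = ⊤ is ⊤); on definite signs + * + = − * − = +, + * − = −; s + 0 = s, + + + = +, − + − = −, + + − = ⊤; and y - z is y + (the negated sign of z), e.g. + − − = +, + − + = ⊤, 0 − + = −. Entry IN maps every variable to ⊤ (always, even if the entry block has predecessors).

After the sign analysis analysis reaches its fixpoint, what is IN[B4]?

Answer: {a: ⊤, b: ⊤, c: ⊤, d: 0, e: -, f: ⊤}

Trace:
Converged values:
  B0:  IN=(all ⊤)  OUT=(all ⊤)
  B1:  IN=(all ⊤)  OUT=(all ⊤)
  B2:  IN=(all ⊤)  OUT={e:-; rest ⊤}
  B3:  IN={e:-; rest ⊤}  OUT={d:0, e:-; rest ⊤}
  B4:  IN={d:0, e:-; rest ⊤}  OUT={d:0, e:-; rest ⊤}
  B5:  IN={d:0, e:-; rest ⊤}  OUT=(all ⊤)
  B6:  IN=(all ⊤)  OUT=(all ⊤)
  B7:  IN=(all ⊤)  OUT=(all ⊤)
  B8:  IN=(all ⊤)  OUT={c:+; rest ⊤}

Merge at B4: IN[B4] = OUT[B3] = {a: ⊤, b: ⊤, c: ⊤, d: 0, e: -, f: ⊤}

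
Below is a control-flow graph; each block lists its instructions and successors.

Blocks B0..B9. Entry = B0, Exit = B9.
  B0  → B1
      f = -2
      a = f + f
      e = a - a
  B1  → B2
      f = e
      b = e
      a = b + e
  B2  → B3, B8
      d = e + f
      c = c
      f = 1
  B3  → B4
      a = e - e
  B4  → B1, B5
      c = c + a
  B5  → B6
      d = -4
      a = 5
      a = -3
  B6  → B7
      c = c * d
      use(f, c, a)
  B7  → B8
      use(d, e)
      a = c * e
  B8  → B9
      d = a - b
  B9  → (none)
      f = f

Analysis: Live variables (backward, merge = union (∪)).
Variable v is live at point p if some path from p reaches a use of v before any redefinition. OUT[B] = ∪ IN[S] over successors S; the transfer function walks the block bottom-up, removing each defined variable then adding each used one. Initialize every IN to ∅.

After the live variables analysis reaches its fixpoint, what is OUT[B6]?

Answer: {b, c, d, e, f}

Working:
Per-block solution:
  B0: | IN={c} | OUT={c, e}
  B1: | IN={c, e} | OUT={a, b, c, e, f}
  B2: | IN={a, b, c, e, f} | OUT={a, b, c, e, f}
  B3: | IN={b, c, e, f} | OUT={a, b, c, e, f}
  B4: | IN={a, b, c, e, f} | OUT={b, c, e, f}
  B5: | IN={b, c, e, f} | OUT={a, b, c, d, e, f}
  B6: | IN={a, b, c, d, e, f} | OUT={b, c, d, e, f}
  B7: | IN={b, c, d, e, f} | OUT={a, b, f}
  B8: | IN={a, b, f} | OUT={f}
  B9: | IN={f} | OUT={}

Merge at B6: OUT[B6] = IN[B7] = {b, c, d, e, f}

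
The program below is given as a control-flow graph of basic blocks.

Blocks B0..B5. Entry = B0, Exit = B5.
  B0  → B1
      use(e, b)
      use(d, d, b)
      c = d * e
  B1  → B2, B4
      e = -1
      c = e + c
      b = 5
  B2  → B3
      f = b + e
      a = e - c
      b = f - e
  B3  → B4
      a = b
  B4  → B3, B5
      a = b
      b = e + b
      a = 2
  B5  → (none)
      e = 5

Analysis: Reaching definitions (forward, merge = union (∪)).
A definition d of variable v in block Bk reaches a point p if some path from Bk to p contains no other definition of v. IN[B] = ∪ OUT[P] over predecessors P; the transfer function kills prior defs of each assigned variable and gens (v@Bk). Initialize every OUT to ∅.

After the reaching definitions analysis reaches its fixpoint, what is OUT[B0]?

Converged values:
  B0:   IN={}   OUT={c@B0}
  B1:   IN={c@B0}   OUT={b@B1, c@B1, e@B1}
  B2:   IN={b@B1, c@B1, e@B1}   OUT={a@B2, b@B2, c@B1, e@B1, f@B2}
  B3:   IN={a@B2, a@B4, b@B2, b@B4, c@B1, e@B1, f@B2}   OUT={a@B3, b@B2, b@B4, c@B1, e@B1, f@B2}
  B4:   IN={a@B3, b@B1, b@B2, b@B4, c@B1, e@B1, f@B2}   OUT={a@B4, b@B4, c@B1, e@B1, f@B2}
  B5:   IN={a@B4, b@B4, c@B1, e@B1, f@B2}   OUT={a@B4, b@B4, c@B1, e@B5, f@B2}

B0 is the boundary node: IN[B0] = {}
Applying B0's transfer function to that IN value gives OUT[B0] (row B0 above).

Answer: {c@B0}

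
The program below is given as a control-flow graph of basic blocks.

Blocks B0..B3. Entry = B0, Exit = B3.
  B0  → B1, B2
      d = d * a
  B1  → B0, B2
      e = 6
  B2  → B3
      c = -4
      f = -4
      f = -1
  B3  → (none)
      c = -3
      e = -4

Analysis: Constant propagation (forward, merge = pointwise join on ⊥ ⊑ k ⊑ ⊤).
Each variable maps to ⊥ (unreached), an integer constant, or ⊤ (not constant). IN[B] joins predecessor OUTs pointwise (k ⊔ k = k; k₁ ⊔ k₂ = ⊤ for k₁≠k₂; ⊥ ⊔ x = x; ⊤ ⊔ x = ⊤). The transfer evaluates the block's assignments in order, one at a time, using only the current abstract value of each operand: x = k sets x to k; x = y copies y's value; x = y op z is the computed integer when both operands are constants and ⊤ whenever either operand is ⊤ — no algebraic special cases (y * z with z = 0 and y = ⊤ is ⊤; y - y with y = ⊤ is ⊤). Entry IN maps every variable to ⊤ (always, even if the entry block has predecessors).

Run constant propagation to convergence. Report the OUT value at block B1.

Answer: {a: ⊤, b: ⊤, c: ⊤, d: ⊤, e: 6, f: ⊤}

Working:
Fixpoint table:
  B0: | IN=(all ⊤) | OUT=(all ⊤)
  B1: | IN=(all ⊤) | OUT={e:6; rest ⊤}
  B2: | IN=(all ⊤) | OUT={c:-4, f:-1; rest ⊤}
  B3: | IN={c:-4, f:-1; rest ⊤} | OUT={c:-3, e:-4, f:-1; rest ⊤}

Merge at B1: IN[B1] = OUT[B0] = {a: ⊤, b: ⊤, c: ⊤, d: ⊤, e: ⊤, f: ⊤}
Applying B1's transfer function to that IN value gives OUT[B1] (row B1 above).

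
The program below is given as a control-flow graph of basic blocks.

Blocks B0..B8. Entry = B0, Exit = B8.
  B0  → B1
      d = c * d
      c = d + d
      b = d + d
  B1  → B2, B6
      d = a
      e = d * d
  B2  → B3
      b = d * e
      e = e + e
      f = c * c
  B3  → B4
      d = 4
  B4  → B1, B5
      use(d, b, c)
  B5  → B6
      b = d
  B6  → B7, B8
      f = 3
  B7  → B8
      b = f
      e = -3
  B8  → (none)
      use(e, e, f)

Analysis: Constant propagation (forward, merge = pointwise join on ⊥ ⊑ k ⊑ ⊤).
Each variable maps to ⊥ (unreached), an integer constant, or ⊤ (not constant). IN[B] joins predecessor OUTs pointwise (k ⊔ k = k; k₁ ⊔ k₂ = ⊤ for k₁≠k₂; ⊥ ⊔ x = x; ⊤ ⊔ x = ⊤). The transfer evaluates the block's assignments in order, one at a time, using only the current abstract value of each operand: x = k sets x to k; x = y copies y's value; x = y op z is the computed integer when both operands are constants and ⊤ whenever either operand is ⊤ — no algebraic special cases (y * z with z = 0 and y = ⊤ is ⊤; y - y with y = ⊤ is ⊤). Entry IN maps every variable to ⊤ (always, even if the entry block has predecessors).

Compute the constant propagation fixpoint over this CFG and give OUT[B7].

Per-block solution:
  B0:   IN=(all ⊤)   OUT=(all ⊤)
  B1:   IN=(all ⊤)   OUT=(all ⊤)
  B2:   IN=(all ⊤)   OUT=(all ⊤)
  B3:   IN=(all ⊤)   OUT={d:4; rest ⊤}
  B4:   IN={d:4; rest ⊤}   OUT={d:4; rest ⊤}
  B5:   IN={d:4; rest ⊤}   OUT={b:4, d:4; rest ⊤}
  B6:   IN=(all ⊤)   OUT={f:3; rest ⊤}
  B7:   IN={f:3; rest ⊤}   OUT={b:3, e:-3, f:3; rest ⊤}
  B8:   IN={f:3; rest ⊤}   OUT={f:3; rest ⊤}

Merge at B7: IN[B7] = OUT[B6] = {a: ⊤, b: ⊤, c: ⊤, d: ⊤, e: ⊤, f: 3}
Applying B7's transfer function to that IN value gives OUT[B7] (row B7 above).

Answer: {a: ⊤, b: 3, c: ⊤, d: ⊤, e: -3, f: 3}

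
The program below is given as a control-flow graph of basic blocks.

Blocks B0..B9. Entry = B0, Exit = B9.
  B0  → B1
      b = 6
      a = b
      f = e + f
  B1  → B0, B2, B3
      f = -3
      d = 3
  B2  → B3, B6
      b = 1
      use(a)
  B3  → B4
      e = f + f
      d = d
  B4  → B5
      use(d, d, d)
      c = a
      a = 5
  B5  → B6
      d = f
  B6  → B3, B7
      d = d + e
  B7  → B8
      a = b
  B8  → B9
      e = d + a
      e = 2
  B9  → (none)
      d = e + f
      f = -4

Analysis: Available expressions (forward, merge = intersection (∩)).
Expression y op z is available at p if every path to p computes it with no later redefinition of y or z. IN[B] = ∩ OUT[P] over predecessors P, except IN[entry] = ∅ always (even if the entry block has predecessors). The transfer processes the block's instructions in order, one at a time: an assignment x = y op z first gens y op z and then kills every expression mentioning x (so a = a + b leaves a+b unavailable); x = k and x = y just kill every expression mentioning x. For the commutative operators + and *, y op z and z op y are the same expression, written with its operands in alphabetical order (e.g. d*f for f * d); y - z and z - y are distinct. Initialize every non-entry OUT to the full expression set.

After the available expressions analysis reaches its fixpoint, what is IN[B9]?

Converged values:
  B0: | IN={} | OUT={}
  B1: | IN={} | OUT={}
  B2: | IN={} | OUT={}
  B3: | IN={} | OUT={f+f}
  B4: | IN={f+f} | OUT={f+f}
  B5: | IN={f+f} | OUT={f+f}
  B6: | IN={} | OUT={}
  B7: | IN={} | OUT={}
  B8: | IN={} | OUT={a+d}
  B9: | IN={a+d} | OUT={}

Merge at B9: IN[B9] = OUT[B8] = {a+d}

Answer: {a+d}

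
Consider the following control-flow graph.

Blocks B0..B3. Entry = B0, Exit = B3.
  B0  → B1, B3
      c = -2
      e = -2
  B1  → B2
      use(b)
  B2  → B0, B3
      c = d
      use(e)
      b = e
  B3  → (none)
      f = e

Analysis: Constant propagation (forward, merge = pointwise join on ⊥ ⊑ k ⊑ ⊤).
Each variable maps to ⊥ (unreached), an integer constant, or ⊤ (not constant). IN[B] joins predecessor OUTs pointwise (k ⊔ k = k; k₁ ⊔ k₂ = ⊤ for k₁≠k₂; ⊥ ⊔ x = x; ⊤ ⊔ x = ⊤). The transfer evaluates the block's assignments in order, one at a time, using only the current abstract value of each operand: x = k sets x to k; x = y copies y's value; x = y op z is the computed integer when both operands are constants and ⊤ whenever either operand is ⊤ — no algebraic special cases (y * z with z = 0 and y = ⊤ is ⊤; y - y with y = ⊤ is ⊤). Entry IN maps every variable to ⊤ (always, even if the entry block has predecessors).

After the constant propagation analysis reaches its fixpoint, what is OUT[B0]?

Per-block solution:
  B0:   IN=(all ⊤)   OUT={c:-2, e:-2; rest ⊤}
  B1:   IN={c:-2, e:-2; rest ⊤}   OUT={c:-2, e:-2; rest ⊤}
  B2:   IN={c:-2, e:-2; rest ⊤}   OUT={b:-2, e:-2; rest ⊤}
  B3:   IN={e:-2; rest ⊤}   OUT={e:-2, f:-2; rest ⊤}

Merge at B0 (entry node, so the boundary value (all ⊤) is joined with the incoming edge(s)): IN[B0] = (all ⊤) ⊔ OUT[B2] = {a: ⊤, b: ⊤, c: ⊤, d: ⊤, e: ⊤, f: ⊤}
Applying B0's transfer function to that IN value gives OUT[B0] (row B0 above).

Answer: {a: ⊤, b: ⊤, c: -2, d: ⊤, e: -2, f: ⊤}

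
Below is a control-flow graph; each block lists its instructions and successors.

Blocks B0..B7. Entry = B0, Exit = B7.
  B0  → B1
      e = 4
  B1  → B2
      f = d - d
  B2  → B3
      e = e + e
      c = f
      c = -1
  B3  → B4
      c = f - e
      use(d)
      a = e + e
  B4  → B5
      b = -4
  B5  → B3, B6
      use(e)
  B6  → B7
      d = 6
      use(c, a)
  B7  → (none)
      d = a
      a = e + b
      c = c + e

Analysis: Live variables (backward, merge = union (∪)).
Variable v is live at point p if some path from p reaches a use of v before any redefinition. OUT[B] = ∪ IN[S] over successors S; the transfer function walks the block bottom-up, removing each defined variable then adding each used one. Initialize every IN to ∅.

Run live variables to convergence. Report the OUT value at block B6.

Answer: {a, b, c, e}

Working:
Per-block solution:
  B0:   IN={d}   OUT={d, e}
  B1:   IN={d, e}   OUT={d, e, f}
  B2:   IN={d, e, f}   OUT={d, e, f}
  B3:   IN={d, e, f}   OUT={a, c, d, e, f}
  B4:   IN={a, c, d, e, f}   OUT={a, b, c, d, e, f}
  B5:   IN={a, b, c, d, e, f}   OUT={a, b, c, d, e, f}
  B6:   IN={a, b, c, e}   OUT={a, b, c, e}
  B7:   IN={a, b, c, e}   OUT={}

Merge at B6: OUT[B6] = IN[B7] = {a, b, c, e}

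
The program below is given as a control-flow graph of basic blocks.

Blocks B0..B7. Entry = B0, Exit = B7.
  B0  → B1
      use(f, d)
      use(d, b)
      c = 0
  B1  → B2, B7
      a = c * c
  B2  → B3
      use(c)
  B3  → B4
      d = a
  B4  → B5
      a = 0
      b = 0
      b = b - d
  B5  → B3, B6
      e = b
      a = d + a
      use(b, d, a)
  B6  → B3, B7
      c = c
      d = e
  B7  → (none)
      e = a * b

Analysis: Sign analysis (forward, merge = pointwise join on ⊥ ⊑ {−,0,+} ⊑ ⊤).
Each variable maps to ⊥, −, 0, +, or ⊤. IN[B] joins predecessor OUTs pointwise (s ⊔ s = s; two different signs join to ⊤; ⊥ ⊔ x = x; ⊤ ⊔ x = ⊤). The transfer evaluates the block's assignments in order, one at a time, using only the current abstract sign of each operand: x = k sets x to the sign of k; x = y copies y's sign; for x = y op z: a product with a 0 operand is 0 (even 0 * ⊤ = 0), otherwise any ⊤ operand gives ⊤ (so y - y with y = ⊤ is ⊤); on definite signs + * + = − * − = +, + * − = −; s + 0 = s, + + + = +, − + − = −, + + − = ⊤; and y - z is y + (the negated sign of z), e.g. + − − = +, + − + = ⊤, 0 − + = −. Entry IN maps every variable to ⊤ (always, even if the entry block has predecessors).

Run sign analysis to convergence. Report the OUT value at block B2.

Per-block solution:
  B0:  IN=(all ⊤)  OUT={c:0; rest ⊤}
  B1:  IN={c:0; rest ⊤}  OUT={a:0, c:0; rest ⊤}
  B2:  IN={a:0, c:0; rest ⊤}  OUT={a:0, c:0; rest ⊤}
  B3:  IN={a:0, c:0; rest ⊤}  OUT={a:0, c:0, d:0; rest ⊤}
  B4:  IN={a:0, c:0, d:0; rest ⊤}  OUT={a:0, b:0, c:0, d:0; rest ⊤}
  B5:  IN={a:0, b:0, c:0, d:0; rest ⊤}  OUT={a:0, b:0, c:0, d:0, e:0; rest ⊤}
  B6:  IN={a:0, b:0, c:0, d:0, e:0; rest ⊤}  OUT={a:0, b:0, c:0, d:0, e:0; rest ⊤}
  B7:  IN={a:0, c:0; rest ⊤}  OUT={a:0, c:0, e:0; rest ⊤}

Merge at B2: IN[B2] = OUT[B1] = {a: 0, b: ⊤, c: 0, d: ⊤, e: ⊤, f: ⊤}
Applying B2's transfer function to that IN value gives OUT[B2] (row B2 above).

Answer: {a: 0, b: ⊤, c: 0, d: ⊤, e: ⊤, f: ⊤}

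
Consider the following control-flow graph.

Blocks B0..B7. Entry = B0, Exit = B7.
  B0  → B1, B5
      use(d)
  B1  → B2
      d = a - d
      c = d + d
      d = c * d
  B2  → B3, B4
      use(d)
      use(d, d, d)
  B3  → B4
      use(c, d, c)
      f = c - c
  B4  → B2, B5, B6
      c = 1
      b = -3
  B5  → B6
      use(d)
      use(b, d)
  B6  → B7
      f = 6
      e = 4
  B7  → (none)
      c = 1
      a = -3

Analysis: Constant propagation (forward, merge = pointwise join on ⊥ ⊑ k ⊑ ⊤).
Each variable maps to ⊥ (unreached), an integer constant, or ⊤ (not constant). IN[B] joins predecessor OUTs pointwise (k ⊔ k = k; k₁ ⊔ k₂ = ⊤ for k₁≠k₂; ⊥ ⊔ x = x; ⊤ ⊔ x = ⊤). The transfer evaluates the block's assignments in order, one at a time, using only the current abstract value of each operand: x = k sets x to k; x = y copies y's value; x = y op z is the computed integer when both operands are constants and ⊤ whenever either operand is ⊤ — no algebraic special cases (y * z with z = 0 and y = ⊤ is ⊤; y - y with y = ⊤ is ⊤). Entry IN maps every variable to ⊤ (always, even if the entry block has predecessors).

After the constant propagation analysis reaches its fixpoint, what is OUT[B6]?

Fixpoint table:
  B0:   IN=(all ⊤)   OUT=(all ⊤)
  B1:   IN=(all ⊤)   OUT=(all ⊤)
  B2:   IN=(all ⊤)   OUT=(all ⊤)
  B3:   IN=(all ⊤)   OUT=(all ⊤)
  B4:   IN=(all ⊤)   OUT={b:-3, c:1; rest ⊤}
  B5:   IN=(all ⊤)   OUT=(all ⊤)
  B6:   IN=(all ⊤)   OUT={e:4, f:6; rest ⊤}
  B7:   IN={e:4, f:6; rest ⊤}   OUT={a:-3, c:1, e:4, f:6; rest ⊤}

Merge at B6: IN[B6] = OUT[B4] ⊔ OUT[B5] = {a: ⊤, b: ⊤, c: ⊤, d: ⊤, e: ⊤, f: ⊤}
Applying B6's transfer function to that IN value gives OUT[B6] (row B6 above).

Answer: {a: ⊤, b: ⊤, c: ⊤, d: ⊤, e: 4, f: 6}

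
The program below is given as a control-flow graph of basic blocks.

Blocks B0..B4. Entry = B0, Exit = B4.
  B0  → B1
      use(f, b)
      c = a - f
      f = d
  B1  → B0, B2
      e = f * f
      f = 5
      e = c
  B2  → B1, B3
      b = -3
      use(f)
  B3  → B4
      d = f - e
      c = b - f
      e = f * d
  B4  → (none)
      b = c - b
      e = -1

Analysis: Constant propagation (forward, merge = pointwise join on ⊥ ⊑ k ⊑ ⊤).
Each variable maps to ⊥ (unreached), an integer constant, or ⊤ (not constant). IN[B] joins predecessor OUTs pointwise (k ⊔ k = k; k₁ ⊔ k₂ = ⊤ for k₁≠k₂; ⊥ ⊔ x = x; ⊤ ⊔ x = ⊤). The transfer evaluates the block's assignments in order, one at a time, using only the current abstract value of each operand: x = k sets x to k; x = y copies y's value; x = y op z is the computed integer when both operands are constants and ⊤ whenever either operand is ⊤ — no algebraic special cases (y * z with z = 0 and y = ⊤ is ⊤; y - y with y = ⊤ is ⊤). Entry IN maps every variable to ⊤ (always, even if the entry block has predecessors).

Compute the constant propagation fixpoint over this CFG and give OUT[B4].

Answer: {a: ⊤, b: -5, c: -8, d: ⊤, e: -1, f: 5}

Derivation:
Fixpoint table:
  B0: | IN=(all ⊤) | OUT=(all ⊤)
  B1: | IN=(all ⊤) | OUT={f:5; rest ⊤}
  B2: | IN={f:5; rest ⊤} | OUT={b:-3, f:5; rest ⊤}
  B3: | IN={b:-3, f:5; rest ⊤} | OUT={b:-3, c:-8, f:5; rest ⊤}
  B4: | IN={b:-3, c:-8, f:5; rest ⊤} | OUT={b:-5, c:-8, e:-1, f:5; rest ⊤}

Merge at B4: IN[B4] = OUT[B3] = {a: ⊤, b: -3, c: -8, d: ⊤, e: ⊤, f: 5}
Applying B4's transfer function to that IN value gives OUT[B4] (row B4 above).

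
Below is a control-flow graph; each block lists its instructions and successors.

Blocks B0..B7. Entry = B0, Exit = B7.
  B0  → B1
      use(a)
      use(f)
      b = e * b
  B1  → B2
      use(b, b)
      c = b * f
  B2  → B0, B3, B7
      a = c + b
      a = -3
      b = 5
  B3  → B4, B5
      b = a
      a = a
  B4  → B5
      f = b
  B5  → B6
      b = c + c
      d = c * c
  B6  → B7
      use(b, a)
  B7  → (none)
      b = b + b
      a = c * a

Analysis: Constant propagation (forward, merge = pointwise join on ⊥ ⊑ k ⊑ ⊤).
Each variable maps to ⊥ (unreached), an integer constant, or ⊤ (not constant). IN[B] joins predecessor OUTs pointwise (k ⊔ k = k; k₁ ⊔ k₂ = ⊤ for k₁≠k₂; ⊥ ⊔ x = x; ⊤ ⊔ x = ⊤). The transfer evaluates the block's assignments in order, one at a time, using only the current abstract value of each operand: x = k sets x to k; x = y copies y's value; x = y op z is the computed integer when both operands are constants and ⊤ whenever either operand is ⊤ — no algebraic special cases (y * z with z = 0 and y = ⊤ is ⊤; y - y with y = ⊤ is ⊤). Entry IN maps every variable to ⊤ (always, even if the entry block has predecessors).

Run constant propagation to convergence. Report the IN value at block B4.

Answer: {a: -3, b: -3, c: ⊤, d: ⊤, e: ⊤, f: ⊤}

Derivation:
Fixpoint table:
  B0:  IN=(all ⊤)  OUT=(all ⊤)
  B1:  IN=(all ⊤)  OUT=(all ⊤)
  B2:  IN=(all ⊤)  OUT={a:-3, b:5; rest ⊤}
  B3:  IN={a:-3, b:5; rest ⊤}  OUT={a:-3, b:-3; rest ⊤}
  B4:  IN={a:-3, b:-3; rest ⊤}  OUT={a:-3, b:-3, f:-3; rest ⊤}
  B5:  IN={a:-3, b:-3; rest ⊤}  OUT={a:-3; rest ⊤}
  B6:  IN={a:-3; rest ⊤}  OUT={a:-3; rest ⊤}
  B7:  IN={a:-3; rest ⊤}  OUT=(all ⊤)

Merge at B4: IN[B4] = OUT[B3] = {a: -3, b: -3, c: ⊤, d: ⊤, e: ⊤, f: ⊤}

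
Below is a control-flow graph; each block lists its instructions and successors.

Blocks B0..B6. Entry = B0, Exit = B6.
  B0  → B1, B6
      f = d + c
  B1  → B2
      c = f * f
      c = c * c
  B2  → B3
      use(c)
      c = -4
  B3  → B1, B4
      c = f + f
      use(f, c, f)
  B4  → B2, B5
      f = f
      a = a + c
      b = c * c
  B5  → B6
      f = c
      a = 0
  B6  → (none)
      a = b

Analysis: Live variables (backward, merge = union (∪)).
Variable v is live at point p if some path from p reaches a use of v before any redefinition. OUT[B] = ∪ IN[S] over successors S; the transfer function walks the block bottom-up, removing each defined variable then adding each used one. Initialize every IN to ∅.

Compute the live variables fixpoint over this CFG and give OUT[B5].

Answer: {b}

Working:
Converged values:
  B0: | IN={a, b, c, d} | OUT={a, b, f}
  B1: | IN={a, f} | OUT={a, c, f}
  B2: | IN={a, c, f} | OUT={a, f}
  B3: | IN={a, f} | OUT={a, c, f}
  B4: | IN={a, c, f} | OUT={a, b, c, f}
  B5: | IN={b, c} | OUT={b}
  B6: | IN={b} | OUT={}

Merge at B5: OUT[B5] = IN[B6] = {b}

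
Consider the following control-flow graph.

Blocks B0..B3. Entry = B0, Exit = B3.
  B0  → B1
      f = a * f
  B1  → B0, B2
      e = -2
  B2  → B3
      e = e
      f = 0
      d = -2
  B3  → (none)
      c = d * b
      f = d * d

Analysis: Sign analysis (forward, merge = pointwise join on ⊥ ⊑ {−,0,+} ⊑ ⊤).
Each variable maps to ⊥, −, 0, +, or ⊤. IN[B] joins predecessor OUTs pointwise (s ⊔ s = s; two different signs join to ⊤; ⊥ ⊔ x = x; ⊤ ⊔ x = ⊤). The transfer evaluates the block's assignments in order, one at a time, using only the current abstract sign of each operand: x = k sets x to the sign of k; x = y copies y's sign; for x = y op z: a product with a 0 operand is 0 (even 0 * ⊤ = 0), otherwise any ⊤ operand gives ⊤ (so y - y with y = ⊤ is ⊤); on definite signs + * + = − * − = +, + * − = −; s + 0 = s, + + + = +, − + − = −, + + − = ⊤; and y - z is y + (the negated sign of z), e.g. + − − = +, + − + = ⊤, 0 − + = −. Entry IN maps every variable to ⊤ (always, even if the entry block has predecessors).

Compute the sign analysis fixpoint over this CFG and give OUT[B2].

Answer: {a: ⊤, b: ⊤, c: ⊤, d: -, e: -, f: 0}

Working:
Fixpoint table:
  B0:   IN=(all ⊤)   OUT=(all ⊤)
  B1:   IN=(all ⊤)   OUT={e:-; rest ⊤}
  B2:   IN={e:-; rest ⊤}   OUT={d:-, e:-, f:0; rest ⊤}
  B3:   IN={d:-, e:-, f:0; rest ⊤}   OUT={d:-, e:-, f:+; rest ⊤}

Merge at B2: IN[B2] = OUT[B1] = {a: ⊤, b: ⊤, c: ⊤, d: ⊤, e: -, f: ⊤}
Applying B2's transfer function to that IN value gives OUT[B2] (row B2 above).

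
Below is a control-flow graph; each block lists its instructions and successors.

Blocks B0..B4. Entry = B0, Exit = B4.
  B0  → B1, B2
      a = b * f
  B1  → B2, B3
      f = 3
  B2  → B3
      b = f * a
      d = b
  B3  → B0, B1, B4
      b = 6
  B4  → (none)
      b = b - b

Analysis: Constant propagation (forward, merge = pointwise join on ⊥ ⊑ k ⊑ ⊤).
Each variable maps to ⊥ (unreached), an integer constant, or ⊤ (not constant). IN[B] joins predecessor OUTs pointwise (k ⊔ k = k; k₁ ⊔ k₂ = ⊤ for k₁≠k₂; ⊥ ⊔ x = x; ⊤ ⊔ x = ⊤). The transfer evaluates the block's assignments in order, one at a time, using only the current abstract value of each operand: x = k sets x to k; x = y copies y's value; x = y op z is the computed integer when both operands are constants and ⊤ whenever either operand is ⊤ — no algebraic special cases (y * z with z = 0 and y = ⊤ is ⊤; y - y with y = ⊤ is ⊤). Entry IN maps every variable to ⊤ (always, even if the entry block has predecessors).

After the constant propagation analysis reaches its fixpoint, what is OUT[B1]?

Answer: {a: ⊤, b: ⊤, c: ⊤, d: ⊤, e: ⊤, f: 3}

Trace:
Converged values:
  B0:  IN=(all ⊤)  OUT=(all ⊤)
  B1:  IN=(all ⊤)  OUT={f:3; rest ⊤}
  B2:  IN=(all ⊤)  OUT=(all ⊤)
  B3:  IN=(all ⊤)  OUT={b:6; rest ⊤}
  B4:  IN={b:6; rest ⊤}  OUT={b:0; rest ⊤}

Merge at B1: IN[B1] = OUT[B0] ⊔ OUT[B3] = {a: ⊤, b: ⊤, c: ⊤, d: ⊤, e: ⊤, f: ⊤}
Applying B1's transfer function to that IN value gives OUT[B1] (row B1 above).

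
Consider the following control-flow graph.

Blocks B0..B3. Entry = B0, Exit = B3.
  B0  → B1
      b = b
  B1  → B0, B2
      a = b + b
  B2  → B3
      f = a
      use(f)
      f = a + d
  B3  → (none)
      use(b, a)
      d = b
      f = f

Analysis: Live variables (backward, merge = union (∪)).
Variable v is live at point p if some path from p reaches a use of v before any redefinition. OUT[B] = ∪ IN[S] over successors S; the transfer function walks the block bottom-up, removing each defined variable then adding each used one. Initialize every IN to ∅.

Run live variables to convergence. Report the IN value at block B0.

Converged values:
  B0: | IN={b, d} | OUT={b, d}
  B1: | IN={b, d} | OUT={a, b, d}
  B2: | IN={a, b, d} | OUT={a, b, f}
  B3: | IN={a, b, f} | OUT={}

Merge at B0: OUT[B0] = IN[B1] = {b, d}
Applying B0's transfer function to that OUT value gives IN[B0] (row B0 above).

Answer: {b, d}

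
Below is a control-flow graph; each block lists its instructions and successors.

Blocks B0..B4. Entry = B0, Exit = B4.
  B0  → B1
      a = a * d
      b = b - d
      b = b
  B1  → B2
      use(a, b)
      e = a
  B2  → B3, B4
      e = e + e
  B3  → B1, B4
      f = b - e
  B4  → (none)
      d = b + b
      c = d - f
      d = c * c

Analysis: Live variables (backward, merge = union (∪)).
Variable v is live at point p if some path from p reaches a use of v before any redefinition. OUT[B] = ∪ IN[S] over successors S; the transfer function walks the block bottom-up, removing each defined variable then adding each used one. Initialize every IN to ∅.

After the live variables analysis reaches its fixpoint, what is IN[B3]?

Answer: {a, b, e}

Derivation:
Converged values:
  B0:  IN={a, b, d, f}  OUT={a, b, f}
  B1:  IN={a, b, f}  OUT={a, b, e, f}
  B2:  IN={a, b, e, f}  OUT={a, b, e, f}
  B3:  IN={a, b, e}  OUT={a, b, f}
  B4:  IN={b, f}  OUT={}

Merge at B3: OUT[B3] = IN[B1] ⊔ IN[B4] = {a, b, f}
Applying B3's transfer function to that OUT value gives IN[B3] (row B3 above).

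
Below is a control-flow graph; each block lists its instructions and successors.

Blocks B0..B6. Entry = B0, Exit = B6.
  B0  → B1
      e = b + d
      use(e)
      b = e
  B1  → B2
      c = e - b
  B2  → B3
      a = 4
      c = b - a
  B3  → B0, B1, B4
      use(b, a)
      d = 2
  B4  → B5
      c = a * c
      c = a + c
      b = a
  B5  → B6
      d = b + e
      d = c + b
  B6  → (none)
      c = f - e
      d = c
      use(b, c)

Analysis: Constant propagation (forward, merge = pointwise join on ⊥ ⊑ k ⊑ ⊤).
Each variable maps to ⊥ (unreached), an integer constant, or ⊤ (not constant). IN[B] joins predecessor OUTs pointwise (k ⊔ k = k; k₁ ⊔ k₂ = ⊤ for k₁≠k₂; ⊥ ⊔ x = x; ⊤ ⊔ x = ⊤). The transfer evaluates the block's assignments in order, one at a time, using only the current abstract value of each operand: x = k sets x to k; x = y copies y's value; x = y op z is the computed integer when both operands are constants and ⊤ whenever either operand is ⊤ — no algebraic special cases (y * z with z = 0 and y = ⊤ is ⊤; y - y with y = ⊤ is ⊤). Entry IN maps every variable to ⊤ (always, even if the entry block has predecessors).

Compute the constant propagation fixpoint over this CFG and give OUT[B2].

Answer: {a: 4, b: ⊤, c: ⊤, d: ⊤, e: ⊤, f: ⊤}

Derivation:
Per-block solution:
  B0:  IN=(all ⊤)  OUT=(all ⊤)
  B1:  IN=(all ⊤)  OUT=(all ⊤)
  B2:  IN=(all ⊤)  OUT={a:4; rest ⊤}
  B3:  IN={a:4; rest ⊤}  OUT={a:4, d:2; rest ⊤}
  B4:  IN={a:4, d:2; rest ⊤}  OUT={a:4, b:4, d:2; rest ⊤}
  B5:  IN={a:4, b:4, d:2; rest ⊤}  OUT={a:4, b:4; rest ⊤}
  B6:  IN={a:4, b:4; rest ⊤}  OUT={a:4, b:4; rest ⊤}

Merge at B2: IN[B2] = OUT[B1] = {a: ⊤, b: ⊤, c: ⊤, d: ⊤, e: ⊤, f: ⊤}
Applying B2's transfer function to that IN value gives OUT[B2] (row B2 above).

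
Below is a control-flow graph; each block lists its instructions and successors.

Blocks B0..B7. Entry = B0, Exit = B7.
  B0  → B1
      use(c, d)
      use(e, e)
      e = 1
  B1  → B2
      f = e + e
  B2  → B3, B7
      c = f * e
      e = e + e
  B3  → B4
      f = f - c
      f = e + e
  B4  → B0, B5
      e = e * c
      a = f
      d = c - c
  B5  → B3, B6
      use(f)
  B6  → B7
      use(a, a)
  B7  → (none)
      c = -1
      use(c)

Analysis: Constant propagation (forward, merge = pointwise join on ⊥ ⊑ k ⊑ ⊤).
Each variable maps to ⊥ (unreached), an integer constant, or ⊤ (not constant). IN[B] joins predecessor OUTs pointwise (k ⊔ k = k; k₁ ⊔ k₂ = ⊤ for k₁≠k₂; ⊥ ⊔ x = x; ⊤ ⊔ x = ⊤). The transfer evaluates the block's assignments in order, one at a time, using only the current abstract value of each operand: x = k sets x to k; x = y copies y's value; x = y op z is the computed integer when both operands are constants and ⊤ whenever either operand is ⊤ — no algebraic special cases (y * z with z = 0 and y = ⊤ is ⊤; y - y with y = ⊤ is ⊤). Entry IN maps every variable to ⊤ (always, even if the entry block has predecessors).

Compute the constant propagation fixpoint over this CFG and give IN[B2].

Answer: {a: ⊤, b: ⊤, c: ⊤, d: ⊤, e: 1, f: 2}

Derivation:
Fixpoint table:
  B0:  IN=(all ⊤)  OUT={e:1; rest ⊤}
  B1:  IN={e:1; rest ⊤}  OUT={e:1, f:2; rest ⊤}
  B2:  IN={e:1, f:2; rest ⊤}  OUT={c:2, e:2, f:2; rest ⊤}
  B3:  IN={c:2; rest ⊤}  OUT={c:2; rest ⊤}
  B4:  IN={c:2; rest ⊤}  OUT={c:2, d:0; rest ⊤}
  B5:  IN={c:2, d:0; rest ⊤}  OUT={c:2, d:0; rest ⊤}
  B6:  IN={c:2, d:0; rest ⊤}  OUT={c:2, d:0; rest ⊤}
  B7:  IN={c:2; rest ⊤}  OUT={c:-1; rest ⊤}

Merge at B2: IN[B2] = OUT[B1] = {a: ⊤, b: ⊤, c: ⊤, d: ⊤, e: 1, f: 2}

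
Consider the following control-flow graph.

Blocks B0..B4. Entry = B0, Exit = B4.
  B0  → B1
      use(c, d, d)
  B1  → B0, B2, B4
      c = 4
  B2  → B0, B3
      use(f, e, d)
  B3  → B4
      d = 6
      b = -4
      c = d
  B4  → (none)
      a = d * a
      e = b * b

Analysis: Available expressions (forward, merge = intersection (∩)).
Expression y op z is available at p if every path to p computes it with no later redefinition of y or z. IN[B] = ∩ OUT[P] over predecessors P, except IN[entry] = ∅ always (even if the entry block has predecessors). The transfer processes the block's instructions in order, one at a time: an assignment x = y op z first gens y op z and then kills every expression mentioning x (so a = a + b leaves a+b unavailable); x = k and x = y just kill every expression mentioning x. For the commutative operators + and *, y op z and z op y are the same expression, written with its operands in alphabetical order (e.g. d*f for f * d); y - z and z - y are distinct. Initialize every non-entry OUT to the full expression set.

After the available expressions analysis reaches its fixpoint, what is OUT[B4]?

Fixpoint table:
  B0:  IN={}  OUT={}
  B1:  IN={}  OUT={}
  B2:  IN={}  OUT={}
  B3:  IN={}  OUT={}
  B4:  IN={}  OUT={b*b}

Merge at B4: IN[B4] = OUT[B1] ∩ OUT[B3] = {}
Applying B4's transfer function to that IN value gives OUT[B4] (row B4 above).

Answer: {b*b}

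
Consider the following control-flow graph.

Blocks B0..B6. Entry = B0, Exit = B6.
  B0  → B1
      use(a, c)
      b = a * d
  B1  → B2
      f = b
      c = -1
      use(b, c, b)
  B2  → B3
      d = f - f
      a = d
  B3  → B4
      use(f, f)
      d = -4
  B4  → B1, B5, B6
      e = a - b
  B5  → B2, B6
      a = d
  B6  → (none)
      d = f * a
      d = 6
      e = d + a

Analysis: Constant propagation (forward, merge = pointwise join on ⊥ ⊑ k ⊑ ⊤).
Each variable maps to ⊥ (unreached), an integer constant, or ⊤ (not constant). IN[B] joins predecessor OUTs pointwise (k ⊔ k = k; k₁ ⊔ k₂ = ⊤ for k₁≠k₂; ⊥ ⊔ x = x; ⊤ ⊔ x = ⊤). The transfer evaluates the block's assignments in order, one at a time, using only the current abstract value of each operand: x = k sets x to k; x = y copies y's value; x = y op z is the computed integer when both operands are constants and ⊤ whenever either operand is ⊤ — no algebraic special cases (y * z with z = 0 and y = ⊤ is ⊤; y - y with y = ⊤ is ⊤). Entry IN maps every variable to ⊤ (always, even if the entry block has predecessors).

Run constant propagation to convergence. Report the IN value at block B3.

Answer: {a: ⊤, b: ⊤, c: -1, d: ⊤, e: ⊤, f: ⊤}

Working:
Per-block solution:
  B0:   IN=(all ⊤)   OUT=(all ⊤)
  B1:   IN=(all ⊤)   OUT={c:-1; rest ⊤}
  B2:   IN={c:-1; rest ⊤}   OUT={c:-1; rest ⊤}
  B3:   IN={c:-1; rest ⊤}   OUT={c:-1, d:-4; rest ⊤}
  B4:   IN={c:-1, d:-4; rest ⊤}   OUT={c:-1, d:-4; rest ⊤}
  B5:   IN={c:-1, d:-4; rest ⊤}   OUT={a:-4, c:-1, d:-4; rest ⊤}
  B6:   IN={c:-1, d:-4; rest ⊤}   OUT={c:-1, d:6; rest ⊤}

Merge at B3: IN[B3] = OUT[B2] = {a: ⊤, b: ⊤, c: -1, d: ⊤, e: ⊤, f: ⊤}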